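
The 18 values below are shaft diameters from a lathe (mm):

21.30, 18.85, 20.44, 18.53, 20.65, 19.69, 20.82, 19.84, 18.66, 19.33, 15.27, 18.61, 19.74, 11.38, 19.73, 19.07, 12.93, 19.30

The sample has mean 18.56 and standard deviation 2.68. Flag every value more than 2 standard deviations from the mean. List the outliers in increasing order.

Cutoffs at x̄ ± 2s: 18.56 ± 2·2.68 = [13.20, 23.92].
11.38: z = -2.68, |z| > 2 → outlier.
12.93: z = -2.10, |z| > 2 → outlier.
Every other value lies within [13.20, 23.92].

11.38, 12.93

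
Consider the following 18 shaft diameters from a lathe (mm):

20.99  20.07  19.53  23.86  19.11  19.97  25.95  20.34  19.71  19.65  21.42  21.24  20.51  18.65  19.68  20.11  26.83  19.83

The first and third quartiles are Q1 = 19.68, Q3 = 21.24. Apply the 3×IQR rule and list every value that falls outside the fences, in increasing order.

25.95, 26.83

IQR = Q3 − Q1 = 21.24 − 19.68 = 1.56.
Lower fence = Q1 − 3·IQR = 19.68 − 4.68 = 15.00.
Upper fence = Q3 + 3·IQR = 21.24 + 4.68 = 25.92.
25.95 > 25.92 → outlier.
26.83 > 25.92 → outlier.
All remaining values lie within [15.00, 25.92].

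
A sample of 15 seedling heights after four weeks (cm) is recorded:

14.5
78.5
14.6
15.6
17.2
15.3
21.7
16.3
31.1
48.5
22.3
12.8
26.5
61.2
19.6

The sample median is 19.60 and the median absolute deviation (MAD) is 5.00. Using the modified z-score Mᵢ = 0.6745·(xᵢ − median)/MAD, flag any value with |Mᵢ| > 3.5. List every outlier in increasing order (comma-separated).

|Mᵢ| > 3.5 ⇔ |xᵢ − 19.60| > 3.5·5.00/0.6745 = 25.95.
So outliers lie outside [-6.35, 45.55].
48.5: M = 3.90 → outlier.
61.2: M = 5.61 → outlier.
78.5: M = 7.95 → outlier.

48.5, 61.2, 78.5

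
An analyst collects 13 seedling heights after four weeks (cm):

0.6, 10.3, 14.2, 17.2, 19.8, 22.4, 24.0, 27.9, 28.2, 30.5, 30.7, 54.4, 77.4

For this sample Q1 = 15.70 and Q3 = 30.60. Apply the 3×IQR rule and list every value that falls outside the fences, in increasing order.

IQR = Q3 − Q1 = 30.60 − 15.70 = 14.90.
Lower fence = Q1 − 3·IQR = 15.70 − 44.70 = -29.00.
Upper fence = Q3 + 3·IQR = 30.60 + 44.70 = 75.30.
77.4 > 75.30 → outlier.
All remaining values lie within [-29.00, 75.30].

77.4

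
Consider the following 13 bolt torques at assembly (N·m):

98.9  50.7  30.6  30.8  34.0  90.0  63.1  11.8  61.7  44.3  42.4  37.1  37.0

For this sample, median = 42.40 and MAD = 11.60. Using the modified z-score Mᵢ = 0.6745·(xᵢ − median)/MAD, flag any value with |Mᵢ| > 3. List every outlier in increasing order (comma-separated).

98.9

|Mᵢ| > 3 ⇔ |xᵢ − 42.40| > 3·11.60/0.6745 = 51.59.
So outliers lie outside [-9.19, 93.99].
98.9: M = 3.29 → outlier.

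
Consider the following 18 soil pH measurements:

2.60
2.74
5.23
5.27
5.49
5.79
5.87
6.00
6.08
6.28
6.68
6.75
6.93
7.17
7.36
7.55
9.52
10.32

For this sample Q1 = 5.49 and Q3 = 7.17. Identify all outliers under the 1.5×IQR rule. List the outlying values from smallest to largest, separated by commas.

2.60, 2.74, 10.32

IQR = Q3 − Q1 = 7.17 − 5.49 = 1.68.
Lower fence = Q1 − 1.5·IQR = 5.49 − 2.52 = 2.97.
Upper fence = Q3 + 1.5·IQR = 7.17 + 2.52 = 9.69.
2.60 < 2.97 → outlier.
2.74 < 2.97 → outlier.
10.32 > 9.69 → outlier.
All remaining values lie within [2.97, 9.69].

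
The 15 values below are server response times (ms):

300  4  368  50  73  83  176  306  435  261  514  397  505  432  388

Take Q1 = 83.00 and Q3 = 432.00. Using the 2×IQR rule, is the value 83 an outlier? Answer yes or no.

IQR = Q3 − Q1 = 432.00 − 83.00 = 349.00.
Lower fence = Q1 − 2·IQR = 83.00 − 698.00 = -615.00.
Upper fence = Q3 + 2·IQR = 432.00 + 698.00 = 1130.00.
83 lies within [-615.00, 1130.00].

no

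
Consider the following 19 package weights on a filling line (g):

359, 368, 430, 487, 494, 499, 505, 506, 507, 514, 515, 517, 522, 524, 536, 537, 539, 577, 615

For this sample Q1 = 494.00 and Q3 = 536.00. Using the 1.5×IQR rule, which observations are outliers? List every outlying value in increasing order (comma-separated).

359, 368, 430, 615

IQR = Q3 − Q1 = 536.00 − 494.00 = 42.00.
Lower fence = Q1 − 1.5·IQR = 494.00 − 63.00 = 431.00.
Upper fence = Q3 + 1.5·IQR = 536.00 + 63.00 = 599.00.
359 < 431.00 → outlier.
368 < 431.00 → outlier.
430 < 431.00 → outlier.
615 > 599.00 → outlier.
All remaining values lie within [431.00, 599.00].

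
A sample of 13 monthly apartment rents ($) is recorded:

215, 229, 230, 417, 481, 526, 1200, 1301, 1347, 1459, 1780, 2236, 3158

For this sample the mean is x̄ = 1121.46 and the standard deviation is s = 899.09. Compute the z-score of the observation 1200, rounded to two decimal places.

z = (1200 − 1121.46) / 899.09 = 0.09.

0.09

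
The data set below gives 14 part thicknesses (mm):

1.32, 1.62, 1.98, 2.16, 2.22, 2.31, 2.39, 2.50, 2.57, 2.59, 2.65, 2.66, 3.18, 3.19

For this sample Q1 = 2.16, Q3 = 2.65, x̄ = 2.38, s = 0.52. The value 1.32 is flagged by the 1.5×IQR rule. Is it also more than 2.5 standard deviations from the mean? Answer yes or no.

no

z = (1.32 − 2.38) / 0.52 = -2.04.
|z| = 2.04 ≤ 2.5.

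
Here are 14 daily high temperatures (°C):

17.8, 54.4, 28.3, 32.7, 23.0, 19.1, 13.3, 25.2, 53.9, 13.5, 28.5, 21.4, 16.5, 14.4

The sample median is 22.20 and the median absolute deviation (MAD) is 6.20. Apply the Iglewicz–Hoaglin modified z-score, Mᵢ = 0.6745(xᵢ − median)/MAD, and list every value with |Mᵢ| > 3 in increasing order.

|Mᵢ| > 3 ⇔ |xᵢ − 22.20| > 3·6.20/0.6745 = 27.58.
So outliers lie outside [-5.38, 49.78].
53.9: M = 3.45 → outlier.
54.4: M = 3.50 → outlier.

53.9, 54.4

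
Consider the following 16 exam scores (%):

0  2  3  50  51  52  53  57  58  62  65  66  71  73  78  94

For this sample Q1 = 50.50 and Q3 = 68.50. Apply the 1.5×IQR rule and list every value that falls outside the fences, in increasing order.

IQR = Q3 − Q1 = 68.50 − 50.50 = 18.00.
Lower fence = Q1 − 1.5·IQR = 50.50 − 27.00 = 23.50.
Upper fence = Q3 + 1.5·IQR = 68.50 + 27.00 = 95.50.
0 < 23.50 → outlier.
2 < 23.50 → outlier.
3 < 23.50 → outlier.
All remaining values lie within [23.50, 95.50].

0, 2, 3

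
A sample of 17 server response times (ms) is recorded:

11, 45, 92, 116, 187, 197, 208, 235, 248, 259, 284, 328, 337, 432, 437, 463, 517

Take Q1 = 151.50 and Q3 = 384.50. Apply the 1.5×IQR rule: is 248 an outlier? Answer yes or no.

IQR = Q3 − Q1 = 384.50 − 151.50 = 233.00.
Lower fence = Q1 − 1.5·IQR = 151.50 − 349.50 = -198.00.
Upper fence = Q3 + 1.5·IQR = 384.50 + 349.50 = 734.00.
248 lies within [-198.00, 734.00].

no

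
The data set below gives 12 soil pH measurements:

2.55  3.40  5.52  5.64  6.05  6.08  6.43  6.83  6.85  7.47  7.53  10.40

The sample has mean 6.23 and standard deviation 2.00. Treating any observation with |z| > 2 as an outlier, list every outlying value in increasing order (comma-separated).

10.40

Cutoffs at x̄ ± 2s: 6.23 ± 2·2.00 = [2.23, 10.23].
10.40: z = 2.09, |z| > 2 → outlier.
Every other value lies within [2.23, 10.23].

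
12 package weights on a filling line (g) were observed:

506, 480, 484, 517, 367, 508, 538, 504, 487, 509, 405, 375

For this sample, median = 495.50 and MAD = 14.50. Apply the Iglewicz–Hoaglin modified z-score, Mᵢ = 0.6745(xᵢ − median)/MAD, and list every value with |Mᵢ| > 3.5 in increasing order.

|Mᵢ| > 3.5 ⇔ |xᵢ − 495.50| > 3.5·14.50/0.6745 = 75.24.
So outliers lie outside [420.26, 570.74].
367: M = -5.98 → outlier.
375: M = -5.61 → outlier.
405: M = -4.21 → outlier.

367, 375, 405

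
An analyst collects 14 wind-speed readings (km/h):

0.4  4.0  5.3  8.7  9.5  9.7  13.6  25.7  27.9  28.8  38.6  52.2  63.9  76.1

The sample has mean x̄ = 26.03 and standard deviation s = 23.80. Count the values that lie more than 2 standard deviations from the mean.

Cutoffs: x̄ ± 2s = [-21.57, 73.63].
Outside the cutoffs: 76.1.

1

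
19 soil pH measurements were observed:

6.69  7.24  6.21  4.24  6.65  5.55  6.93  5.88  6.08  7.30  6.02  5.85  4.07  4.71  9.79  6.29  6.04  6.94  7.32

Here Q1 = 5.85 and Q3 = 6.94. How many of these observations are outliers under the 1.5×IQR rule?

IQR = 1.09; fences at 5.85 − 1.635 = 4.215 and 6.94 + 1.635 = 8.575.
Outside the cutoffs: 4.07, 9.79.

2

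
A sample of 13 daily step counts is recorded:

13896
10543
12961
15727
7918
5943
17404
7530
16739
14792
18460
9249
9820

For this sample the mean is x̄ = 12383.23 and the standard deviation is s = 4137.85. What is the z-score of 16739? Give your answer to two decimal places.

z = (16739 − 12383.23) / 4137.85 = 1.05.

1.05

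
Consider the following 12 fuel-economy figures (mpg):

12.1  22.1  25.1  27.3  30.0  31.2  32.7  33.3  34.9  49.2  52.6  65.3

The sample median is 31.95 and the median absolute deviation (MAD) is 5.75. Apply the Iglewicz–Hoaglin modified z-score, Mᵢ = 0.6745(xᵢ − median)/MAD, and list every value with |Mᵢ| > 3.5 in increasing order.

|Mᵢ| > 3.5 ⇔ |xᵢ − 31.95| > 3.5·5.75/0.6745 = 29.84.
So outliers lie outside [2.11, 61.79].
65.3: M = 3.91 → outlier.

65.3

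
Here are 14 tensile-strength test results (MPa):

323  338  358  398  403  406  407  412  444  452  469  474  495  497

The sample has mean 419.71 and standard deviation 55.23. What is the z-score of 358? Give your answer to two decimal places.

-1.12

z = (358 − 419.71) / 55.23 = -1.12.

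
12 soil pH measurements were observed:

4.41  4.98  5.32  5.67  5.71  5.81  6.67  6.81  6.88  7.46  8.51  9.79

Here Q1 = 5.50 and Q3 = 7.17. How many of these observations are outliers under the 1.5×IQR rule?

IQR = 1.67; fences at 5.50 − 2.505 = 2.995 and 7.17 + 2.505 = 9.675.
Outside the cutoffs: 9.79.

1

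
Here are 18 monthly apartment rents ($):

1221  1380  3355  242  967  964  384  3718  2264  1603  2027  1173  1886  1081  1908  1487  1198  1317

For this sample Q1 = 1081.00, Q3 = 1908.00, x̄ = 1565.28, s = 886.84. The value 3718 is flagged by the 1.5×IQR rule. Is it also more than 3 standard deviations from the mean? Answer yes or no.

no

z = (3718 − 1565.28) / 886.84 = 2.43.
|z| = 2.43 ≤ 3.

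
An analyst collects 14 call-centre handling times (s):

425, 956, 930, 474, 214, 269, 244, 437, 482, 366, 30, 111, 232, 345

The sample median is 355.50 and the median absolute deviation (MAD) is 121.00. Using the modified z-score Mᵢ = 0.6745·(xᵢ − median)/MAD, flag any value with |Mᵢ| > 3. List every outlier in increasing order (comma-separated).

930, 956

|Mᵢ| > 3 ⇔ |xᵢ − 355.50| > 3·121.00/0.6745 = 538.18.
So outliers lie outside [-182.68, 893.68].
930: M = 3.20 → outlier.
956: M = 3.35 → outlier.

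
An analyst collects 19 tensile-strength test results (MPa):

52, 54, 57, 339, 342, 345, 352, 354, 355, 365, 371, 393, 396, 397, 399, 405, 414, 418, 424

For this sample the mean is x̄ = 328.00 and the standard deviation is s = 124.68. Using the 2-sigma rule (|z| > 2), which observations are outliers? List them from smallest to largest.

Cutoffs at x̄ ± 2s: 328.00 ± 2·124.68 = [78.64, 577.36].
52: z = -2.21, |z| > 2 → outlier.
54: z = -2.20, |z| > 2 → outlier.
57: z = -2.17, |z| > 2 → outlier.
Every other value lies within [78.64, 577.36].

52, 54, 57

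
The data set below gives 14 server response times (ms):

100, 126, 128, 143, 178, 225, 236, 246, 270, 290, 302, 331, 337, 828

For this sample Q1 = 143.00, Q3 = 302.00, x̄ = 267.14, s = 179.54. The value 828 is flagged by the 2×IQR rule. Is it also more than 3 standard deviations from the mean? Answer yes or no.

z = (828 − 267.14) / 179.54 = 3.12.
|z| = 3.12 > 3.

yes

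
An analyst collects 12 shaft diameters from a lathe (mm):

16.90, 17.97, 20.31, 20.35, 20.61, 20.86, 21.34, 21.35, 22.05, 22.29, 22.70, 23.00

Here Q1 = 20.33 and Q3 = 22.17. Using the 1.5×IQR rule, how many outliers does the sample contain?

1

IQR = 1.84; fences at 20.33 − 2.76 = 17.57 and 22.17 + 2.76 = 24.93.
Outside the cutoffs: 16.90.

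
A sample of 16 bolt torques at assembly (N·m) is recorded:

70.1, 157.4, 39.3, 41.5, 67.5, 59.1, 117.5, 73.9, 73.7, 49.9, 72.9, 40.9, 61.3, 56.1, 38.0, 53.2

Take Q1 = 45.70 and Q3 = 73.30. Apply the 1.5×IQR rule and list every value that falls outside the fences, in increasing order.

IQR = Q3 − Q1 = 73.30 − 45.70 = 27.60.
Lower fence = Q1 − 1.5·IQR = 45.70 − 41.40 = 4.30.
Upper fence = Q3 + 1.5·IQR = 73.30 + 41.40 = 114.70.
117.5 > 114.70 → outlier.
157.4 > 114.70 → outlier.
All remaining values lie within [4.30, 114.70].

117.5, 157.4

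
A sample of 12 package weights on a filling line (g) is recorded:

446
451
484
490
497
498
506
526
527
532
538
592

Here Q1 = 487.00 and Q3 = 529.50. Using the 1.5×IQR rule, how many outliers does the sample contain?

IQR = 42.50; fences at 487.00 − 63.75 = 423.25 and 529.50 + 63.75 = 593.25.
Every value lies within the cutoffs.

0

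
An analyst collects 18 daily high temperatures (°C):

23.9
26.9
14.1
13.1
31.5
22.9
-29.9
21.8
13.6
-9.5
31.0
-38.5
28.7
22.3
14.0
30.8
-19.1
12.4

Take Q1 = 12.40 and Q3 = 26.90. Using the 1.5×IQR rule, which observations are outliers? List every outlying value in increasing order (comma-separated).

IQR = Q3 − Q1 = 26.90 − 12.40 = 14.50.
Lower fence = Q1 − 1.5·IQR = 12.40 − 21.75 = -9.35.
Upper fence = Q3 + 1.5·IQR = 26.90 + 21.75 = 48.65.
-38.5 < -9.35 → outlier.
-29.9 < -9.35 → outlier.
-19.1 < -9.35 → outlier.
-9.5 < -9.35 → outlier.
All remaining values lie within [-9.35, 48.65].

-38.5, -29.9, -19.1, -9.5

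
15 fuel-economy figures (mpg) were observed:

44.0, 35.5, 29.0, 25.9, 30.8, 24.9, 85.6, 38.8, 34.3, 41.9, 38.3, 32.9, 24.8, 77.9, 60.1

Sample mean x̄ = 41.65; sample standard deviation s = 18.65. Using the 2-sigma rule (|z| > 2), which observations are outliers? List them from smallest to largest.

Cutoffs at x̄ ± 2s: 41.65 ± 2·18.65 = [4.35, 78.95].
85.6: z = 2.36, |z| > 2 → outlier.
Every other value lies within [4.35, 78.95].

85.6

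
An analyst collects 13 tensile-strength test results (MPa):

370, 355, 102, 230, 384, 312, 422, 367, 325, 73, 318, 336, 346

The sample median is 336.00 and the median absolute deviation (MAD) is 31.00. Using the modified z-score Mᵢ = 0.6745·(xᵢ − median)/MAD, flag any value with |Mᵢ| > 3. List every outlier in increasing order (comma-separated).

|Mᵢ| > 3 ⇔ |xᵢ − 336.00| > 3·31.00/0.6745 = 137.88.
So outliers lie outside [198.12, 473.88].
73: M = -5.72 → outlier.
102: M = -5.09 → outlier.

73, 102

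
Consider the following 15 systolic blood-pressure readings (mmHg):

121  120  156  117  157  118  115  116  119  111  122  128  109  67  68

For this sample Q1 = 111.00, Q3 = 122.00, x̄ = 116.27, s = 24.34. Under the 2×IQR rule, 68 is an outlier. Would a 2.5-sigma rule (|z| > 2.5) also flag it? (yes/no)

no

z = (68 − 116.27) / 24.34 = -1.98.
|z| = 1.98 ≤ 2.5.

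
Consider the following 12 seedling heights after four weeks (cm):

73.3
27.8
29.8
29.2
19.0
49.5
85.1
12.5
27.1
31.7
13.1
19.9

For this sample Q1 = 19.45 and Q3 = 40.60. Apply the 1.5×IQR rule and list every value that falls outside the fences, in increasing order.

IQR = Q3 − Q1 = 40.60 − 19.45 = 21.15.
Lower fence = Q1 − 1.5·IQR = 19.45 − 31.725 = -12.275.
Upper fence = Q3 + 1.5·IQR = 40.60 + 31.725 = 72.325.
73.3 > 72.325 → outlier.
85.1 > 72.325 → outlier.
All remaining values lie within [-12.275, 72.325].

73.3, 85.1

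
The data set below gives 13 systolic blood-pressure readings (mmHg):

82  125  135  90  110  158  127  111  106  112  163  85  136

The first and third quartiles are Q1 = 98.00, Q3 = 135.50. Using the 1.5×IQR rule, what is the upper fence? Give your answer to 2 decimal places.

IQR = Q3 − Q1 = 135.50 − 98.00 = 37.50.
Lower fence = Q1 − 1.5·IQR = 98.00 − 56.25 = 41.75.
Upper fence = Q3 + 1.5·IQR = 135.50 + 56.25 = 191.75.

191.75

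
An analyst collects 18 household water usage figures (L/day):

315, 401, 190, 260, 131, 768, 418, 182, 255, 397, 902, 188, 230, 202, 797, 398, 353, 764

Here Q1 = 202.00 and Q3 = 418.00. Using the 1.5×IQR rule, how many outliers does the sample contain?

IQR = 216.00; fences at 202.00 − 324.00 = -122.00 and 418.00 + 324.00 = 742.00.
Outside the cutoffs: 764, 768, 797, 902.

4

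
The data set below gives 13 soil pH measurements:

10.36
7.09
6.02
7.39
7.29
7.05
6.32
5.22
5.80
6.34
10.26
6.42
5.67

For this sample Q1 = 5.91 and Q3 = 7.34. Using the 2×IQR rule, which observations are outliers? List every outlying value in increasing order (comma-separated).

IQR = Q3 − Q1 = 7.34 − 5.91 = 1.43.
Lower fence = Q1 − 2·IQR = 5.91 − 2.86 = 3.05.
Upper fence = Q3 + 2·IQR = 7.34 + 2.86 = 10.20.
10.26 > 10.20 → outlier.
10.36 > 10.20 → outlier.
All remaining values lie within [3.05, 10.20].

10.26, 10.36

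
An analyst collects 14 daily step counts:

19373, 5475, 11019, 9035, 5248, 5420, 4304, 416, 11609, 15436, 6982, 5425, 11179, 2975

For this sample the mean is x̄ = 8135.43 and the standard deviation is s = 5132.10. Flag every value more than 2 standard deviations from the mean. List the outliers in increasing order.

Cutoffs at x̄ ± 2s: 8135.43 ± 2·5132.10 = [-2128.77, 18399.63].
19373: z = 2.19, |z| > 2 → outlier.
Every other value lies within [-2128.77, 18399.63].

19373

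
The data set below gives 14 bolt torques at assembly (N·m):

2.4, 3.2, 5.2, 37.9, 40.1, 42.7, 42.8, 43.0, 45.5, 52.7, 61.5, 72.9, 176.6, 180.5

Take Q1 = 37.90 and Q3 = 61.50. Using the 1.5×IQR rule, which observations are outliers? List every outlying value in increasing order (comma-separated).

2.4, 176.6, 180.5

IQR = Q3 − Q1 = 61.50 − 37.90 = 23.60.
Lower fence = Q1 − 1.5·IQR = 37.90 − 35.40 = 2.50.
Upper fence = Q3 + 1.5·IQR = 61.50 + 35.40 = 96.90.
2.4 < 2.50 → outlier.
176.6 > 96.90 → outlier.
180.5 > 96.90 → outlier.
All remaining values lie within [2.50, 96.90].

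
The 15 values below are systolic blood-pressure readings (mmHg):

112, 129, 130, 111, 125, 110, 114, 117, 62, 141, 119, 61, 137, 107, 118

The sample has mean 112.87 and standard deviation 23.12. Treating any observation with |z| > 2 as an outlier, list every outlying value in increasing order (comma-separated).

Cutoffs at x̄ ± 2s: 112.87 ± 2·23.12 = [66.63, 159.11].
61: z = -2.24, |z| > 2 → outlier.
62: z = -2.20, |z| > 2 → outlier.
Every other value lies within [66.63, 159.11].

61, 62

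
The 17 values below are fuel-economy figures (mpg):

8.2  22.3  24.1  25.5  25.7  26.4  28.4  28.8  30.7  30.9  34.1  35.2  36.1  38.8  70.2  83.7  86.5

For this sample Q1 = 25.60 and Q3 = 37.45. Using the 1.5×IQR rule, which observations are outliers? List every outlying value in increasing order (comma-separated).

70.2, 83.7, 86.5

IQR = Q3 − Q1 = 37.45 − 25.60 = 11.85.
Lower fence = Q1 − 1.5·IQR = 25.60 − 17.775 = 7.825.
Upper fence = Q3 + 1.5·IQR = 37.45 + 17.775 = 55.225.
70.2 > 55.225 → outlier.
83.7 > 55.225 → outlier.
86.5 > 55.225 → outlier.
All remaining values lie within [7.825, 55.225].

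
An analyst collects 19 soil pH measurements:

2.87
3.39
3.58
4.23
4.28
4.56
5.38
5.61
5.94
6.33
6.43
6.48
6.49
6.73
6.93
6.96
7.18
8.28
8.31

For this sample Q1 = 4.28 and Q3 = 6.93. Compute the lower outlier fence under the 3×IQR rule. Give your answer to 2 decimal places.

IQR = Q3 − Q1 = 6.93 − 4.28 = 2.65.
Lower fence = Q1 − 3·IQR = 4.28 − 7.95 = -3.67.
Upper fence = Q3 + 3·IQR = 6.93 + 7.95 = 14.88.

-3.67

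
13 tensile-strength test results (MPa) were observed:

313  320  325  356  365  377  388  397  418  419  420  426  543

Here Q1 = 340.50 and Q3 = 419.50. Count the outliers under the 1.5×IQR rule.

1

IQR = 79.00; fences at 340.50 − 118.50 = 222.00 and 419.50 + 118.50 = 538.00.
Outside the cutoffs: 543.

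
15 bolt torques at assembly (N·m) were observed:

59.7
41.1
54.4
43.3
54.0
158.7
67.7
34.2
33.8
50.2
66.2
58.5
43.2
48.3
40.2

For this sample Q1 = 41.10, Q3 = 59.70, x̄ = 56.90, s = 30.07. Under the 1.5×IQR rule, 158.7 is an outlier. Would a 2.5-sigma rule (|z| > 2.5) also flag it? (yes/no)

z = (158.7 − 56.90) / 30.07 = 3.39.
|z| = 3.39 > 2.5.

yes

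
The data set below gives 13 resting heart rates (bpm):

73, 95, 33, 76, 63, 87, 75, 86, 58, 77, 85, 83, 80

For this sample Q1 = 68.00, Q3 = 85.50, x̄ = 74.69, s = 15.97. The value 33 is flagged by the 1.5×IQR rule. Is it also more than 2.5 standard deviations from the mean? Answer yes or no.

z = (33 − 74.69) / 15.97 = -2.61.
|z| = 2.61 > 2.5.

yes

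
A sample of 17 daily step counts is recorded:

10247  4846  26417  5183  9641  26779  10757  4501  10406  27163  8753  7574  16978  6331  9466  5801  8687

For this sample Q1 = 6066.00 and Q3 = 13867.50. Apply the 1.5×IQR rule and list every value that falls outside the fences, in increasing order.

26417, 26779, 27163

IQR = Q3 − Q1 = 13867.50 − 6066.00 = 7801.50.
Lower fence = Q1 − 1.5·IQR = 6066.00 − 11702.25 = -5636.25.
Upper fence = Q3 + 1.5·IQR = 13867.50 + 11702.25 = 25569.75.
26417 > 25569.75 → outlier.
26779 > 25569.75 → outlier.
27163 > 25569.75 → outlier.
All remaining values lie within [-5636.25, 25569.75].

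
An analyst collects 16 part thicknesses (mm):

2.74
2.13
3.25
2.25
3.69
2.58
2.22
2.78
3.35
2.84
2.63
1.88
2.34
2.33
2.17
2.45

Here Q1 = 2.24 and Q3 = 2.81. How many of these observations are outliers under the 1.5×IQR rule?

1

IQR = 0.57; fences at 2.24 − 0.855 = 1.385 and 2.81 + 0.855 = 3.665.
Outside the cutoffs: 3.69.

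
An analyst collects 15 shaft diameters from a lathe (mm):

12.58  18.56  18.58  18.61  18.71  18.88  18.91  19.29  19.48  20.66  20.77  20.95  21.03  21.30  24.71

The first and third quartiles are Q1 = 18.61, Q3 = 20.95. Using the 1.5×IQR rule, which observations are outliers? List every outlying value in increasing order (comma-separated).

IQR = Q3 − Q1 = 20.95 − 18.61 = 2.34.
Lower fence = Q1 − 1.5·IQR = 18.61 − 3.51 = 15.10.
Upper fence = Q3 + 1.5·IQR = 20.95 + 3.51 = 24.46.
12.58 < 15.10 → outlier.
24.71 > 24.46 → outlier.
All remaining values lie within [15.10, 24.46].

12.58, 24.71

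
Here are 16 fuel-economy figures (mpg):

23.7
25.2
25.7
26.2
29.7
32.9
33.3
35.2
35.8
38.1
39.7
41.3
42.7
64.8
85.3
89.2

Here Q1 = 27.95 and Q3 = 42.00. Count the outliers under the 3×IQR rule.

2

IQR = 14.05; fences at 27.95 − 42.15 = -14.20 and 42.00 + 42.15 = 84.15.
Outside the cutoffs: 85.3, 89.2.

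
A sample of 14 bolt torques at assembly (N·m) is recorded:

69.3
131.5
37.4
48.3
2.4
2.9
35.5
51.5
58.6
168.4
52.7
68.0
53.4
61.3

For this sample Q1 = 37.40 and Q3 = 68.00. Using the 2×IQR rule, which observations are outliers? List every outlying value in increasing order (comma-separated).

131.5, 168.4

IQR = Q3 − Q1 = 68.00 − 37.40 = 30.60.
Lower fence = Q1 − 2·IQR = 37.40 − 61.20 = -23.80.
Upper fence = Q3 + 2·IQR = 68.00 + 61.20 = 129.20.
131.5 > 129.20 → outlier.
168.4 > 129.20 → outlier.
All remaining values lie within [-23.80, 129.20].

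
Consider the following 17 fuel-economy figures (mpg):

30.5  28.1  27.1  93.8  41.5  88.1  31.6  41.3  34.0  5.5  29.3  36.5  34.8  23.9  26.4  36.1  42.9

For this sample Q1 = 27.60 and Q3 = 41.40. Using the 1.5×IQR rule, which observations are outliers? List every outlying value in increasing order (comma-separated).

5.5, 88.1, 93.8

IQR = Q3 − Q1 = 41.40 − 27.60 = 13.80.
Lower fence = Q1 − 1.5·IQR = 27.60 − 20.70 = 6.90.
Upper fence = Q3 + 1.5·IQR = 41.40 + 20.70 = 62.10.
5.5 < 6.90 → outlier.
88.1 > 62.10 → outlier.
93.8 > 62.10 → outlier.
All remaining values lie within [6.90, 62.10].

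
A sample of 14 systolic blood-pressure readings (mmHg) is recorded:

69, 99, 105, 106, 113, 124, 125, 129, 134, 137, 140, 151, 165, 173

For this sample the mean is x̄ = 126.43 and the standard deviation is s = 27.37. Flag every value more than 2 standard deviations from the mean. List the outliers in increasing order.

Cutoffs at x̄ ± 2s: 126.43 ± 2·27.37 = [71.69, 181.17].
69: z = -2.10, |z| > 2 → outlier.
Every other value lies within [71.69, 181.17].

69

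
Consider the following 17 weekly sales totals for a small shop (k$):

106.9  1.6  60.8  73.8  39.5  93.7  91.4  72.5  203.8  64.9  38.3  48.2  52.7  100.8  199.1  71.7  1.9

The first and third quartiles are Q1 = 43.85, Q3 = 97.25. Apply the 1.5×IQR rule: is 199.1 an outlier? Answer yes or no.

yes

IQR = Q3 − Q1 = 97.25 − 43.85 = 53.40.
Lower fence = Q1 − 1.5·IQR = 43.85 − 80.10 = -36.25.
Upper fence = Q3 + 1.5·IQR = 97.25 + 80.10 = 177.35.
199.1 lies above the upper fence.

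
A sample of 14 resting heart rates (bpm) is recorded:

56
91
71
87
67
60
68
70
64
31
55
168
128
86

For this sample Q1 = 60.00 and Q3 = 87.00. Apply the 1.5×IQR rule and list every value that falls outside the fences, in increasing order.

IQR = Q3 − Q1 = 87.00 − 60.00 = 27.00.
Lower fence = Q1 − 1.5·IQR = 60.00 − 40.50 = 19.50.
Upper fence = Q3 + 1.5·IQR = 87.00 + 40.50 = 127.50.
128 > 127.50 → outlier.
168 > 127.50 → outlier.
All remaining values lie within [19.50, 127.50].

128, 168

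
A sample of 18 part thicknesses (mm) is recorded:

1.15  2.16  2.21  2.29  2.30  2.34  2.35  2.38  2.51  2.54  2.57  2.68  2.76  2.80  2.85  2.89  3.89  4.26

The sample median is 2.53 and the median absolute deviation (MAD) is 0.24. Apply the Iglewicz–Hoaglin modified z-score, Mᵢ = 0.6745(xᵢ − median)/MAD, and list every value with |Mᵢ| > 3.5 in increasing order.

|Mᵢ| > 3.5 ⇔ |xᵢ − 2.53| > 3.5·0.24/0.6745 = 1.25.
So outliers lie outside [1.28, 3.78].
1.15: M = -3.88 → outlier.
3.89: M = 3.82 → outlier.
4.26: M = 4.86 → outlier.

1.15, 3.89, 4.26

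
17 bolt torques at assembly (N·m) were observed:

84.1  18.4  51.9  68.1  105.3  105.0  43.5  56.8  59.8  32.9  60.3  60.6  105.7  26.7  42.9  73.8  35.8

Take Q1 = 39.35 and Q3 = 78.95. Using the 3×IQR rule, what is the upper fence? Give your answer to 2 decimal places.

197.75

IQR = Q3 − Q1 = 78.95 − 39.35 = 39.60.
Lower fence = Q1 − 3·IQR = 39.35 − 118.80 = -79.45.
Upper fence = Q3 + 3·IQR = 78.95 + 118.80 = 197.75.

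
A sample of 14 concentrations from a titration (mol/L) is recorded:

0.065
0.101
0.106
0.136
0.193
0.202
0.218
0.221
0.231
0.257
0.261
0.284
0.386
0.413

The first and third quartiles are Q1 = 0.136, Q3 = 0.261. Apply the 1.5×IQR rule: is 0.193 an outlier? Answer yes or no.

no

IQR = Q3 − Q1 = 0.261 − 0.136 = 0.125.
Lower fence = Q1 − 1.5·IQR = 0.136 − 0.1875 = -0.0515.
Upper fence = Q3 + 1.5·IQR = 0.261 + 0.1875 = 0.4485.
0.193 lies within [-0.0515, 0.4485].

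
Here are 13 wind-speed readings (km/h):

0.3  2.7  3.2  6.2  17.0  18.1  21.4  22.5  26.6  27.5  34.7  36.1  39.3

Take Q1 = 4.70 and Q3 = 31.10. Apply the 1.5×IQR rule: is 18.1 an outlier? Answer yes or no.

IQR = Q3 − Q1 = 31.10 − 4.70 = 26.40.
Lower fence = Q1 − 1.5·IQR = 4.70 − 39.60 = -34.90.
Upper fence = Q3 + 1.5·IQR = 31.10 + 39.60 = 70.70.
18.1 lies within [-34.90, 70.70].

no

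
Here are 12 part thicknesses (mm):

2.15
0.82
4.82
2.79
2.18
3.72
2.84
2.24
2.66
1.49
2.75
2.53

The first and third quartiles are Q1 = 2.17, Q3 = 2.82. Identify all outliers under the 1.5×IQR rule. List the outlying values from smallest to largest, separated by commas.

0.82, 4.82

IQR = Q3 − Q1 = 2.82 − 2.17 = 0.65.
Lower fence = Q1 − 1.5·IQR = 2.17 − 0.975 = 1.195.
Upper fence = Q3 + 1.5·IQR = 2.82 + 0.975 = 3.795.
0.82 < 1.195 → outlier.
4.82 > 3.795 → outlier.
All remaining values lie within [1.195, 3.795].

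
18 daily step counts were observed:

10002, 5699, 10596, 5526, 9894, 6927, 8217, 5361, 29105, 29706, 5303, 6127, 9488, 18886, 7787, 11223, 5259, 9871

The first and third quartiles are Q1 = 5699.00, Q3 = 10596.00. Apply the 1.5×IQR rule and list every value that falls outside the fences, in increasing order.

18886, 29105, 29706

IQR = Q3 − Q1 = 10596.00 − 5699.00 = 4897.00.
Lower fence = Q1 − 1.5·IQR = 5699.00 − 7345.50 = -1646.50.
Upper fence = Q3 + 1.5·IQR = 10596.00 + 7345.50 = 17941.50.
18886 > 17941.50 → outlier.
29105 > 17941.50 → outlier.
29706 > 17941.50 → outlier.
All remaining values lie within [-1646.50, 17941.50].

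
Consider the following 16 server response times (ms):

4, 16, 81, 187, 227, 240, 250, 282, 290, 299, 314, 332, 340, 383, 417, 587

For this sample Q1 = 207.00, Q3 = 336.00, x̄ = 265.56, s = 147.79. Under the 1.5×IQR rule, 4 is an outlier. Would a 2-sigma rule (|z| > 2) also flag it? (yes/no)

no

z = (4 − 265.56) / 147.79 = -1.77.
|z| = 1.77 ≤ 2.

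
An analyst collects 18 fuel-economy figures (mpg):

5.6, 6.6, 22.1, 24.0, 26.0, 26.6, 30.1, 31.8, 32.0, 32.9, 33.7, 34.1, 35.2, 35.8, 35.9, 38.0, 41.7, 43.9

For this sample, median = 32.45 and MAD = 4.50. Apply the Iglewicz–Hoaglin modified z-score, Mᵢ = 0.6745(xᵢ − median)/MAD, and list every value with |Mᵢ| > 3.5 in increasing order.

5.6, 6.6

|Mᵢ| > 3.5 ⇔ |xᵢ − 32.45| > 3.5·4.50/0.6745 = 23.35.
So outliers lie outside [9.10, 55.80].
5.6: M = -4.02 → outlier.
6.6: M = -3.87 → outlier.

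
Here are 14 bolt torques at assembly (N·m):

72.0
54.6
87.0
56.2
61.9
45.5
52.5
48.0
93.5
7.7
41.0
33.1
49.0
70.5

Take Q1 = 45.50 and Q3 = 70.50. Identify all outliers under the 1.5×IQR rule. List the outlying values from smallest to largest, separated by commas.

7.7

IQR = Q3 − Q1 = 70.50 − 45.50 = 25.00.
Lower fence = Q1 − 1.5·IQR = 45.50 − 37.50 = 8.00.
Upper fence = Q3 + 1.5·IQR = 70.50 + 37.50 = 108.00.
7.7 < 8.00 → outlier.
All remaining values lie within [8.00, 108.00].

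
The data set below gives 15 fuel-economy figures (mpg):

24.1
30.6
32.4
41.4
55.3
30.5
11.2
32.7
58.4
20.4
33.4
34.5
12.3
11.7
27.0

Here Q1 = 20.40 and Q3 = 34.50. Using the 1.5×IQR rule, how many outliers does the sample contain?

1

IQR = 14.10; fences at 20.40 − 21.15 = -0.75 and 34.50 + 21.15 = 55.65.
Outside the cutoffs: 58.4.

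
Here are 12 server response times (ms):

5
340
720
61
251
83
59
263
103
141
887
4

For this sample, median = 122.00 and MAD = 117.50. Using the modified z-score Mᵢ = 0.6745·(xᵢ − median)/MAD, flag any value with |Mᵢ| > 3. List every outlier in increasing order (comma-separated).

720, 887

|Mᵢ| > 3 ⇔ |xᵢ − 122.00| > 3·117.50/0.6745 = 522.61.
So outliers lie outside [-400.61, 644.61].
720: M = 3.43 → outlier.
887: M = 4.39 → outlier.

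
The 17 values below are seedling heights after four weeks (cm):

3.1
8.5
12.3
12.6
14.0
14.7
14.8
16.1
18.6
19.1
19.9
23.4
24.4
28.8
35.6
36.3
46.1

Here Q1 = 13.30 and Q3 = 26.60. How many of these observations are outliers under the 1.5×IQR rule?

0

IQR = 13.30; fences at 13.30 − 19.95 = -6.65 and 26.60 + 19.95 = 46.55.
Every value lies within the cutoffs.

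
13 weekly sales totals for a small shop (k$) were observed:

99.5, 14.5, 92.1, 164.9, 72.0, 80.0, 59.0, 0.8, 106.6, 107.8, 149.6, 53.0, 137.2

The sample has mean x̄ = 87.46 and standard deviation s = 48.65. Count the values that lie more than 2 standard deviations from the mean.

0

Cutoffs: x̄ ± 2s = [-9.84, 184.76].
Every value lies within the cutoffs.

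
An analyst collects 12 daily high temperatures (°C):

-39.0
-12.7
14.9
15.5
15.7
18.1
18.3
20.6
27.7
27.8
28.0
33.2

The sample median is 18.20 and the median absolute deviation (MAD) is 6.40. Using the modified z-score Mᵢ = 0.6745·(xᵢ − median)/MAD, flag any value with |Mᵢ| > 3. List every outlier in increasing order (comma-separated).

|Mᵢ| > 3 ⇔ |xᵢ − 18.20| > 3·6.40/0.6745 = 28.47.
So outliers lie outside [-10.27, 46.67].
-39.0: M = -6.03 → outlier.
-12.7: M = -3.26 → outlier.

-39.0, -12.7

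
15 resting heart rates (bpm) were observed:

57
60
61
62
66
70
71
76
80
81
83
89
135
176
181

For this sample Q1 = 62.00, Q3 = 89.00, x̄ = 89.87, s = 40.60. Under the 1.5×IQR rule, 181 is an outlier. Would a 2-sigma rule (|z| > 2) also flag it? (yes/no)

yes

z = (181 − 89.87) / 40.60 = 2.24.
|z| = 2.24 > 2.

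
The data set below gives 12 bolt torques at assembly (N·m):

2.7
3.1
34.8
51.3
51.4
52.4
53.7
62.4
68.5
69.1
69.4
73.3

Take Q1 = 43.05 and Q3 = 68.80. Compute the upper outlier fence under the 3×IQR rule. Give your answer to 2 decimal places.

IQR = Q3 − Q1 = 68.80 − 43.05 = 25.75.
Lower fence = Q1 − 3·IQR = 43.05 − 77.25 = -34.20.
Upper fence = Q3 + 3·IQR = 68.80 + 77.25 = 146.05.

146.05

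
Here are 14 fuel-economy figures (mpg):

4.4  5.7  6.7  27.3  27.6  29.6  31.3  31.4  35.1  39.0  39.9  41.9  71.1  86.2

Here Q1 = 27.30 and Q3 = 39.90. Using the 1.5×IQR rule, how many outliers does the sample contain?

IQR = 12.60; fences at 27.30 − 18.90 = 8.40 and 39.90 + 18.90 = 58.80.
Outside the cutoffs: 4.4, 5.7, 6.7, 71.1, 86.2.

5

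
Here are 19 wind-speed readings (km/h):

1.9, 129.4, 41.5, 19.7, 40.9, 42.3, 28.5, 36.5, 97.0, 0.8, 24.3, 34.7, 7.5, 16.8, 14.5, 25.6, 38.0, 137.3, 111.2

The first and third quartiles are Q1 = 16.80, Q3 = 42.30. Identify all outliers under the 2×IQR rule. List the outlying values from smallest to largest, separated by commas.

IQR = Q3 − Q1 = 42.30 − 16.80 = 25.50.
Lower fence = Q1 − 2·IQR = 16.80 − 51.00 = -34.20.
Upper fence = Q3 + 2·IQR = 42.30 + 51.00 = 93.30.
97.0 > 93.30 → outlier.
111.2 > 93.30 → outlier.
129.4 > 93.30 → outlier.
137.3 > 93.30 → outlier.
All remaining values lie within [-34.20, 93.30].

97.0, 111.2, 129.4, 137.3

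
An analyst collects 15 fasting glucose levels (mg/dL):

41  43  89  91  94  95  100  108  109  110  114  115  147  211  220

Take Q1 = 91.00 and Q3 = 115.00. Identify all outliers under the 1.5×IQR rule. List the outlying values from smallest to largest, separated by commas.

IQR = Q3 − Q1 = 115.00 − 91.00 = 24.00.
Lower fence = Q1 − 1.5·IQR = 91.00 − 36.00 = 55.00.
Upper fence = Q3 + 1.5·IQR = 115.00 + 36.00 = 151.00.
41 < 55.00 → outlier.
43 < 55.00 → outlier.
211 > 151.00 → outlier.
220 > 151.00 → outlier.
All remaining values lie within [55.00, 151.00].

41, 43, 211, 220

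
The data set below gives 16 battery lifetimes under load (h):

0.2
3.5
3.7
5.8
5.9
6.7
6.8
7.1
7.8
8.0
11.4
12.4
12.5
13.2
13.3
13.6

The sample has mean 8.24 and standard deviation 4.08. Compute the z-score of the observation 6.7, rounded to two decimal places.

z = (6.7 − 8.24) / 4.08 = -0.38.

-0.38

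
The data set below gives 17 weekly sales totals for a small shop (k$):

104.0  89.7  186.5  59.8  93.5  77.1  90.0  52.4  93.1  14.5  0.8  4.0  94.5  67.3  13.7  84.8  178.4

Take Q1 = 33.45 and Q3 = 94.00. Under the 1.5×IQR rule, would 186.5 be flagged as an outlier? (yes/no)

IQR = Q3 − Q1 = 94.00 − 33.45 = 60.55.
Lower fence = Q1 − 1.5·IQR = 33.45 − 90.825 = -57.375.
Upper fence = Q3 + 1.5·IQR = 94.00 + 90.825 = 184.825.
186.5 lies above the upper fence.

yes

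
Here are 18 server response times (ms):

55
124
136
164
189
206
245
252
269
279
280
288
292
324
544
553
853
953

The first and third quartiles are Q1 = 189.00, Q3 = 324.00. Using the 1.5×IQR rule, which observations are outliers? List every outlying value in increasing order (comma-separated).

IQR = Q3 − Q1 = 324.00 − 189.00 = 135.00.
Lower fence = Q1 − 1.5·IQR = 189.00 − 202.50 = -13.50.
Upper fence = Q3 + 1.5·IQR = 324.00 + 202.50 = 526.50.
544 > 526.50 → outlier.
553 > 526.50 → outlier.
853 > 526.50 → outlier.
953 > 526.50 → outlier.
All remaining values lie within [-13.50, 526.50].

544, 553, 853, 953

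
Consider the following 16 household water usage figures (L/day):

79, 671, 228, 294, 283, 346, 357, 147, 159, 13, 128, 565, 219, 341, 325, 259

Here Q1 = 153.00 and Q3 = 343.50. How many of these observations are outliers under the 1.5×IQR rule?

1

IQR = 190.50; fences at 153.00 − 285.75 = -132.75 and 343.50 + 285.75 = 629.25.
Outside the cutoffs: 671.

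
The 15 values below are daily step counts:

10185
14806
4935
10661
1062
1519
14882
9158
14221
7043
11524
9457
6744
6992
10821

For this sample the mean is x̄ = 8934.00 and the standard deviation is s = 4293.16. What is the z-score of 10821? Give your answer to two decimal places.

z = (10821 − 8934.00) / 4293.16 = 0.44.

0.44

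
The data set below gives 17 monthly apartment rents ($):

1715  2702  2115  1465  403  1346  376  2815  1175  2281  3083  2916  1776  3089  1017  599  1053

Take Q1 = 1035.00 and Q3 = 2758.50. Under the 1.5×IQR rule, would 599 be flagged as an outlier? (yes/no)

IQR = Q3 − Q1 = 2758.50 − 1035.00 = 1723.50.
Lower fence = Q1 − 1.5·IQR = 1035.00 − 2585.25 = -1550.25.
Upper fence = Q3 + 1.5·IQR = 2758.50 + 2585.25 = 5343.75.
599 lies within [-1550.25, 5343.75].

no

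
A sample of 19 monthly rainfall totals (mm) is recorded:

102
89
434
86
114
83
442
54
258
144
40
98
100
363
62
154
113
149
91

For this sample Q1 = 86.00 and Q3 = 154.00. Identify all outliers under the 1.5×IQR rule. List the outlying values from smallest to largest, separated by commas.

IQR = Q3 − Q1 = 154.00 − 86.00 = 68.00.
Lower fence = Q1 − 1.5·IQR = 86.00 − 102.00 = -16.00.
Upper fence = Q3 + 1.5·IQR = 154.00 + 102.00 = 256.00.
258 > 256.00 → outlier.
363 > 256.00 → outlier.
434 > 256.00 → outlier.
442 > 256.00 → outlier.
All remaining values lie within [-16.00, 256.00].

258, 363, 434, 442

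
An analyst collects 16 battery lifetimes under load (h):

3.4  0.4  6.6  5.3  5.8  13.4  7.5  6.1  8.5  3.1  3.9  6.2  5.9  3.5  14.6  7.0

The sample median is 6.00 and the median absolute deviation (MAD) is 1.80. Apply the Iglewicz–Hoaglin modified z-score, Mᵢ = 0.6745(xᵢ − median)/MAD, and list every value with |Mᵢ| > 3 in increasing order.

14.6

|Mᵢ| > 3 ⇔ |xᵢ − 6.00| > 3·1.80/0.6745 = 8.01.
So outliers lie outside [-2.01, 14.01].
14.6: M = 3.22 → outlier.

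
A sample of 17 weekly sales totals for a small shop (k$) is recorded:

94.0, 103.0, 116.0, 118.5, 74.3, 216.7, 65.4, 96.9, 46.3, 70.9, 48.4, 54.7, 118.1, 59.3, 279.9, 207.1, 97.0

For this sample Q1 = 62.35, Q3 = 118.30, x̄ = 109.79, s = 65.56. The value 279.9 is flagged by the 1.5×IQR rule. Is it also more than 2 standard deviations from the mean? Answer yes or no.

yes

z = (279.9 − 109.79) / 65.56 = 2.59.
|z| = 2.59 > 2.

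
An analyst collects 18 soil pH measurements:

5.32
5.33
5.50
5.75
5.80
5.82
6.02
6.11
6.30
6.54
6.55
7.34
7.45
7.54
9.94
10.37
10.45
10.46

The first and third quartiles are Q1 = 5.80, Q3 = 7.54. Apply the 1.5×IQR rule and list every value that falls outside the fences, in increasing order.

10.37, 10.45, 10.46

IQR = Q3 − Q1 = 7.54 − 5.80 = 1.74.
Lower fence = Q1 − 1.5·IQR = 5.80 − 2.61 = 3.19.
Upper fence = Q3 + 1.5·IQR = 7.54 + 2.61 = 10.15.
10.37 > 10.15 → outlier.
10.45 > 10.15 → outlier.
10.46 > 10.15 → outlier.
All remaining values lie within [3.19, 10.15].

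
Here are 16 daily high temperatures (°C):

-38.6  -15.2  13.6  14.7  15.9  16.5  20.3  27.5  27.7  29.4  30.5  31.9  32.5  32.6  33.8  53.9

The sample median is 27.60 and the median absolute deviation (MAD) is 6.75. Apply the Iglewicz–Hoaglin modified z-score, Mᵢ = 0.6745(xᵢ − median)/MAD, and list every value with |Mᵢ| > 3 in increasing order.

|Mᵢ| > 3 ⇔ |xᵢ − 27.60| > 3·6.75/0.6745 = 30.02.
So outliers lie outside [-2.42, 57.62].
-38.6: M = -6.62 → outlier.
-15.2: M = -4.28 → outlier.

-38.6, -15.2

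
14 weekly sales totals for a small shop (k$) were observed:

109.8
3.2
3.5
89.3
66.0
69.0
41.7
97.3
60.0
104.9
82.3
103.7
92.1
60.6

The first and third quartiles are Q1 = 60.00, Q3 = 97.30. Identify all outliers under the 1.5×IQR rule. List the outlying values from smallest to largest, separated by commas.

3.2, 3.5

IQR = Q3 − Q1 = 97.30 − 60.00 = 37.30.
Lower fence = Q1 − 1.5·IQR = 60.00 − 55.95 = 4.05.
Upper fence = Q3 + 1.5·IQR = 97.30 + 55.95 = 153.25.
3.2 < 4.05 → outlier.
3.5 < 4.05 → outlier.
All remaining values lie within [4.05, 153.25].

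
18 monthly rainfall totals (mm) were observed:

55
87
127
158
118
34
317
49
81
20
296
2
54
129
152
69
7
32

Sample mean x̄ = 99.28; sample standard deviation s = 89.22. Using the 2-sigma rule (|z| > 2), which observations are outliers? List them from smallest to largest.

Cutoffs at x̄ ± 2s: 99.28 ± 2·89.22 = [-79.16, 277.72].
296: z = 2.20, |z| > 2 → outlier.
317: z = 2.44, |z| > 2 → outlier.
Every other value lies within [-79.16, 277.72].

296, 317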